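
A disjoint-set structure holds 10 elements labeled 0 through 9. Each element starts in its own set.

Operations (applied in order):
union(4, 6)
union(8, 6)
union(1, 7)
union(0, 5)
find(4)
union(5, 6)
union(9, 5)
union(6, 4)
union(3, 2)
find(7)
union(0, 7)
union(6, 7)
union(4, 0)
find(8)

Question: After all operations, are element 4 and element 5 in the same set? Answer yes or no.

Step 1: union(4, 6) -> merged; set of 4 now {4, 6}
Step 2: union(8, 6) -> merged; set of 8 now {4, 6, 8}
Step 3: union(1, 7) -> merged; set of 1 now {1, 7}
Step 4: union(0, 5) -> merged; set of 0 now {0, 5}
Step 5: find(4) -> no change; set of 4 is {4, 6, 8}
Step 6: union(5, 6) -> merged; set of 5 now {0, 4, 5, 6, 8}
Step 7: union(9, 5) -> merged; set of 9 now {0, 4, 5, 6, 8, 9}
Step 8: union(6, 4) -> already same set; set of 6 now {0, 4, 5, 6, 8, 9}
Step 9: union(3, 2) -> merged; set of 3 now {2, 3}
Step 10: find(7) -> no change; set of 7 is {1, 7}
Step 11: union(0, 7) -> merged; set of 0 now {0, 1, 4, 5, 6, 7, 8, 9}
Step 12: union(6, 7) -> already same set; set of 6 now {0, 1, 4, 5, 6, 7, 8, 9}
Step 13: union(4, 0) -> already same set; set of 4 now {0, 1, 4, 5, 6, 7, 8, 9}
Step 14: find(8) -> no change; set of 8 is {0, 1, 4, 5, 6, 7, 8, 9}
Set of 4: {0, 1, 4, 5, 6, 7, 8, 9}; 5 is a member.

Answer: yes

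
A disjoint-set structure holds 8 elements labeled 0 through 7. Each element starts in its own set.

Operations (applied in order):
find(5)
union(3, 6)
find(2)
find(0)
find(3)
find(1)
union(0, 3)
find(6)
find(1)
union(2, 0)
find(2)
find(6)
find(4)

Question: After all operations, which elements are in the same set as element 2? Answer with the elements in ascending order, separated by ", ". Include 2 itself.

Answer: 0, 2, 3, 6

Derivation:
Step 1: find(5) -> no change; set of 5 is {5}
Step 2: union(3, 6) -> merged; set of 3 now {3, 6}
Step 3: find(2) -> no change; set of 2 is {2}
Step 4: find(0) -> no change; set of 0 is {0}
Step 5: find(3) -> no change; set of 3 is {3, 6}
Step 6: find(1) -> no change; set of 1 is {1}
Step 7: union(0, 3) -> merged; set of 0 now {0, 3, 6}
Step 8: find(6) -> no change; set of 6 is {0, 3, 6}
Step 9: find(1) -> no change; set of 1 is {1}
Step 10: union(2, 0) -> merged; set of 2 now {0, 2, 3, 6}
Step 11: find(2) -> no change; set of 2 is {0, 2, 3, 6}
Step 12: find(6) -> no change; set of 6 is {0, 2, 3, 6}
Step 13: find(4) -> no change; set of 4 is {4}
Component of 2: {0, 2, 3, 6}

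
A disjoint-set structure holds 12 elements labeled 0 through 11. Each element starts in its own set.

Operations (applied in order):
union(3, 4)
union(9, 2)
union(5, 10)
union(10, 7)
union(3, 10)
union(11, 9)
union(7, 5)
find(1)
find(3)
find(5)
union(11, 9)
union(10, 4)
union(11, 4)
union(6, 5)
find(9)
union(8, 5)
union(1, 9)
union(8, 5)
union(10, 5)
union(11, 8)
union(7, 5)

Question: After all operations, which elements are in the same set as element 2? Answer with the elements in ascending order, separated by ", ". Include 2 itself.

Step 1: union(3, 4) -> merged; set of 3 now {3, 4}
Step 2: union(9, 2) -> merged; set of 9 now {2, 9}
Step 3: union(5, 10) -> merged; set of 5 now {5, 10}
Step 4: union(10, 7) -> merged; set of 10 now {5, 7, 10}
Step 5: union(3, 10) -> merged; set of 3 now {3, 4, 5, 7, 10}
Step 6: union(11, 9) -> merged; set of 11 now {2, 9, 11}
Step 7: union(7, 5) -> already same set; set of 7 now {3, 4, 5, 7, 10}
Step 8: find(1) -> no change; set of 1 is {1}
Step 9: find(3) -> no change; set of 3 is {3, 4, 5, 7, 10}
Step 10: find(5) -> no change; set of 5 is {3, 4, 5, 7, 10}
Step 11: union(11, 9) -> already same set; set of 11 now {2, 9, 11}
Step 12: union(10, 4) -> already same set; set of 10 now {3, 4, 5, 7, 10}
Step 13: union(11, 4) -> merged; set of 11 now {2, 3, 4, 5, 7, 9, 10, 11}
Step 14: union(6, 5) -> merged; set of 6 now {2, 3, 4, 5, 6, 7, 9, 10, 11}
Step 15: find(9) -> no change; set of 9 is {2, 3, 4, 5, 6, 7, 9, 10, 11}
Step 16: union(8, 5) -> merged; set of 8 now {2, 3, 4, 5, 6, 7, 8, 9, 10, 11}
Step 17: union(1, 9) -> merged; set of 1 now {1, 2, 3, 4, 5, 6, 7, 8, 9, 10, 11}
Step 18: union(8, 5) -> already same set; set of 8 now {1, 2, 3, 4, 5, 6, 7, 8, 9, 10, 11}
Step 19: union(10, 5) -> already same set; set of 10 now {1, 2, 3, 4, 5, 6, 7, 8, 9, 10, 11}
Step 20: union(11, 8) -> already same set; set of 11 now {1, 2, 3, 4, 5, 6, 7, 8, 9, 10, 11}
Step 21: union(7, 5) -> already same set; set of 7 now {1, 2, 3, 4, 5, 6, 7, 8, 9, 10, 11}
Component of 2: {1, 2, 3, 4, 5, 6, 7, 8, 9, 10, 11}

Answer: 1, 2, 3, 4, 5, 6, 7, 8, 9, 10, 11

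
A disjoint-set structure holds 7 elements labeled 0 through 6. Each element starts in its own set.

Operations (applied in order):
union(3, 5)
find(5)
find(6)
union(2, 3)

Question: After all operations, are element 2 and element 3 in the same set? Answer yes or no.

Answer: yes

Derivation:
Step 1: union(3, 5) -> merged; set of 3 now {3, 5}
Step 2: find(5) -> no change; set of 5 is {3, 5}
Step 3: find(6) -> no change; set of 6 is {6}
Step 4: union(2, 3) -> merged; set of 2 now {2, 3, 5}
Set of 2: {2, 3, 5}; 3 is a member.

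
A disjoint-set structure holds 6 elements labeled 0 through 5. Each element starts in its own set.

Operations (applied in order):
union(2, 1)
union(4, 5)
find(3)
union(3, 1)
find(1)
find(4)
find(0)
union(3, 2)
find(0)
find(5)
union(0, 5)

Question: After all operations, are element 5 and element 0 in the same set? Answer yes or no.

Answer: yes

Derivation:
Step 1: union(2, 1) -> merged; set of 2 now {1, 2}
Step 2: union(4, 5) -> merged; set of 4 now {4, 5}
Step 3: find(3) -> no change; set of 3 is {3}
Step 4: union(3, 1) -> merged; set of 3 now {1, 2, 3}
Step 5: find(1) -> no change; set of 1 is {1, 2, 3}
Step 6: find(4) -> no change; set of 4 is {4, 5}
Step 7: find(0) -> no change; set of 0 is {0}
Step 8: union(3, 2) -> already same set; set of 3 now {1, 2, 3}
Step 9: find(0) -> no change; set of 0 is {0}
Step 10: find(5) -> no change; set of 5 is {4, 5}
Step 11: union(0, 5) -> merged; set of 0 now {0, 4, 5}
Set of 5: {0, 4, 5}; 0 is a member.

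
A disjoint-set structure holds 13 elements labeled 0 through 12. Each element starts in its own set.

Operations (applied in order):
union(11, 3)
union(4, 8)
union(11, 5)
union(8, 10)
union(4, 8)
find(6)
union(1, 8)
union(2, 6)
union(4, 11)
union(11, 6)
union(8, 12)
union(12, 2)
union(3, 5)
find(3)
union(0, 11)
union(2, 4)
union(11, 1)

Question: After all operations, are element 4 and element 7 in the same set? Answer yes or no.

Answer: no

Derivation:
Step 1: union(11, 3) -> merged; set of 11 now {3, 11}
Step 2: union(4, 8) -> merged; set of 4 now {4, 8}
Step 3: union(11, 5) -> merged; set of 11 now {3, 5, 11}
Step 4: union(8, 10) -> merged; set of 8 now {4, 8, 10}
Step 5: union(4, 8) -> already same set; set of 4 now {4, 8, 10}
Step 6: find(6) -> no change; set of 6 is {6}
Step 7: union(1, 8) -> merged; set of 1 now {1, 4, 8, 10}
Step 8: union(2, 6) -> merged; set of 2 now {2, 6}
Step 9: union(4, 11) -> merged; set of 4 now {1, 3, 4, 5, 8, 10, 11}
Step 10: union(11, 6) -> merged; set of 11 now {1, 2, 3, 4, 5, 6, 8, 10, 11}
Step 11: union(8, 12) -> merged; set of 8 now {1, 2, 3, 4, 5, 6, 8, 10, 11, 12}
Step 12: union(12, 2) -> already same set; set of 12 now {1, 2, 3, 4, 5, 6, 8, 10, 11, 12}
Step 13: union(3, 5) -> already same set; set of 3 now {1, 2, 3, 4, 5, 6, 8, 10, 11, 12}
Step 14: find(3) -> no change; set of 3 is {1, 2, 3, 4, 5, 6, 8, 10, 11, 12}
Step 15: union(0, 11) -> merged; set of 0 now {0, 1, 2, 3, 4, 5, 6, 8, 10, 11, 12}
Step 16: union(2, 4) -> already same set; set of 2 now {0, 1, 2, 3, 4, 5, 6, 8, 10, 11, 12}
Step 17: union(11, 1) -> already same set; set of 11 now {0, 1, 2, 3, 4, 5, 6, 8, 10, 11, 12}
Set of 4: {0, 1, 2, 3, 4, 5, 6, 8, 10, 11, 12}; 7 is not a member.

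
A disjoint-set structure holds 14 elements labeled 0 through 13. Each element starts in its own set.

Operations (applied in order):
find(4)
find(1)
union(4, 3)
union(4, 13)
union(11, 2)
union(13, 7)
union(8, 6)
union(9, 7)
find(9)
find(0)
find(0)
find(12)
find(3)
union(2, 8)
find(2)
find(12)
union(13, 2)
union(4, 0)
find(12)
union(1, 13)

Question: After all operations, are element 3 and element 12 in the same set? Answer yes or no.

Answer: no

Derivation:
Step 1: find(4) -> no change; set of 4 is {4}
Step 2: find(1) -> no change; set of 1 is {1}
Step 3: union(4, 3) -> merged; set of 4 now {3, 4}
Step 4: union(4, 13) -> merged; set of 4 now {3, 4, 13}
Step 5: union(11, 2) -> merged; set of 11 now {2, 11}
Step 6: union(13, 7) -> merged; set of 13 now {3, 4, 7, 13}
Step 7: union(8, 6) -> merged; set of 8 now {6, 8}
Step 8: union(9, 7) -> merged; set of 9 now {3, 4, 7, 9, 13}
Step 9: find(9) -> no change; set of 9 is {3, 4, 7, 9, 13}
Step 10: find(0) -> no change; set of 0 is {0}
Step 11: find(0) -> no change; set of 0 is {0}
Step 12: find(12) -> no change; set of 12 is {12}
Step 13: find(3) -> no change; set of 3 is {3, 4, 7, 9, 13}
Step 14: union(2, 8) -> merged; set of 2 now {2, 6, 8, 11}
Step 15: find(2) -> no change; set of 2 is {2, 6, 8, 11}
Step 16: find(12) -> no change; set of 12 is {12}
Step 17: union(13, 2) -> merged; set of 13 now {2, 3, 4, 6, 7, 8, 9, 11, 13}
Step 18: union(4, 0) -> merged; set of 4 now {0, 2, 3, 4, 6, 7, 8, 9, 11, 13}
Step 19: find(12) -> no change; set of 12 is {12}
Step 20: union(1, 13) -> merged; set of 1 now {0, 1, 2, 3, 4, 6, 7, 8, 9, 11, 13}
Set of 3: {0, 1, 2, 3, 4, 6, 7, 8, 9, 11, 13}; 12 is not a member.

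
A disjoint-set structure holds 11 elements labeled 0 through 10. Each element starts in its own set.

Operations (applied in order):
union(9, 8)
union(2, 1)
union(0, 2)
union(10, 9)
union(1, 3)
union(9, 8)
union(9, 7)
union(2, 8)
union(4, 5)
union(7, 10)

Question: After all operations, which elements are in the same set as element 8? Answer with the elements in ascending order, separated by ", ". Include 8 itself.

Answer: 0, 1, 2, 3, 7, 8, 9, 10

Derivation:
Step 1: union(9, 8) -> merged; set of 9 now {8, 9}
Step 2: union(2, 1) -> merged; set of 2 now {1, 2}
Step 3: union(0, 2) -> merged; set of 0 now {0, 1, 2}
Step 4: union(10, 9) -> merged; set of 10 now {8, 9, 10}
Step 5: union(1, 3) -> merged; set of 1 now {0, 1, 2, 3}
Step 6: union(9, 8) -> already same set; set of 9 now {8, 9, 10}
Step 7: union(9, 7) -> merged; set of 9 now {7, 8, 9, 10}
Step 8: union(2, 8) -> merged; set of 2 now {0, 1, 2, 3, 7, 8, 9, 10}
Step 9: union(4, 5) -> merged; set of 4 now {4, 5}
Step 10: union(7, 10) -> already same set; set of 7 now {0, 1, 2, 3, 7, 8, 9, 10}
Component of 8: {0, 1, 2, 3, 7, 8, 9, 10}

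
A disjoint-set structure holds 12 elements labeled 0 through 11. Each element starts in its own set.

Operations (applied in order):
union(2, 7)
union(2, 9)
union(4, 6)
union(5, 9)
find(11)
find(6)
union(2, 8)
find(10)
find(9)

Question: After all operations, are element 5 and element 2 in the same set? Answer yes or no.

Answer: yes

Derivation:
Step 1: union(2, 7) -> merged; set of 2 now {2, 7}
Step 2: union(2, 9) -> merged; set of 2 now {2, 7, 9}
Step 3: union(4, 6) -> merged; set of 4 now {4, 6}
Step 4: union(5, 9) -> merged; set of 5 now {2, 5, 7, 9}
Step 5: find(11) -> no change; set of 11 is {11}
Step 6: find(6) -> no change; set of 6 is {4, 6}
Step 7: union(2, 8) -> merged; set of 2 now {2, 5, 7, 8, 9}
Step 8: find(10) -> no change; set of 10 is {10}
Step 9: find(9) -> no change; set of 9 is {2, 5, 7, 8, 9}
Set of 5: {2, 5, 7, 8, 9}; 2 is a member.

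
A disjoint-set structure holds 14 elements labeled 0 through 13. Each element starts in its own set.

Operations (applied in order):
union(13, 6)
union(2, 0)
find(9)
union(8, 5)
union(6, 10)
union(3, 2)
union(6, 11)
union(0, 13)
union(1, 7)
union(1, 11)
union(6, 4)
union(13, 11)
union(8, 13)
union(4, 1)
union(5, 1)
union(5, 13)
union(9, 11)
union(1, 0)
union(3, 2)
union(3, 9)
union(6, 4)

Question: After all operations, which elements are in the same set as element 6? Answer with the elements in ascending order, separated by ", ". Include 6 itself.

Answer: 0, 1, 2, 3, 4, 5, 6, 7, 8, 9, 10, 11, 13

Derivation:
Step 1: union(13, 6) -> merged; set of 13 now {6, 13}
Step 2: union(2, 0) -> merged; set of 2 now {0, 2}
Step 3: find(9) -> no change; set of 9 is {9}
Step 4: union(8, 5) -> merged; set of 8 now {5, 8}
Step 5: union(6, 10) -> merged; set of 6 now {6, 10, 13}
Step 6: union(3, 2) -> merged; set of 3 now {0, 2, 3}
Step 7: union(6, 11) -> merged; set of 6 now {6, 10, 11, 13}
Step 8: union(0, 13) -> merged; set of 0 now {0, 2, 3, 6, 10, 11, 13}
Step 9: union(1, 7) -> merged; set of 1 now {1, 7}
Step 10: union(1, 11) -> merged; set of 1 now {0, 1, 2, 3, 6, 7, 10, 11, 13}
Step 11: union(6, 4) -> merged; set of 6 now {0, 1, 2, 3, 4, 6, 7, 10, 11, 13}
Step 12: union(13, 11) -> already same set; set of 13 now {0, 1, 2, 3, 4, 6, 7, 10, 11, 13}
Step 13: union(8, 13) -> merged; set of 8 now {0, 1, 2, 3, 4, 5, 6, 7, 8, 10, 11, 13}
Step 14: union(4, 1) -> already same set; set of 4 now {0, 1, 2, 3, 4, 5, 6, 7, 8, 10, 11, 13}
Step 15: union(5, 1) -> already same set; set of 5 now {0, 1, 2, 3, 4, 5, 6, 7, 8, 10, 11, 13}
Step 16: union(5, 13) -> already same set; set of 5 now {0, 1, 2, 3, 4, 5, 6, 7, 8, 10, 11, 13}
Step 17: union(9, 11) -> merged; set of 9 now {0, 1, 2, 3, 4, 5, 6, 7, 8, 9, 10, 11, 13}
Step 18: union(1, 0) -> already same set; set of 1 now {0, 1, 2, 3, 4, 5, 6, 7, 8, 9, 10, 11, 13}
Step 19: union(3, 2) -> already same set; set of 3 now {0, 1, 2, 3, 4, 5, 6, 7, 8, 9, 10, 11, 13}
Step 20: union(3, 9) -> already same set; set of 3 now {0, 1, 2, 3, 4, 5, 6, 7, 8, 9, 10, 11, 13}
Step 21: union(6, 4) -> already same set; set of 6 now {0, 1, 2, 3, 4, 5, 6, 7, 8, 9, 10, 11, 13}
Component of 6: {0, 1, 2, 3, 4, 5, 6, 7, 8, 9, 10, 11, 13}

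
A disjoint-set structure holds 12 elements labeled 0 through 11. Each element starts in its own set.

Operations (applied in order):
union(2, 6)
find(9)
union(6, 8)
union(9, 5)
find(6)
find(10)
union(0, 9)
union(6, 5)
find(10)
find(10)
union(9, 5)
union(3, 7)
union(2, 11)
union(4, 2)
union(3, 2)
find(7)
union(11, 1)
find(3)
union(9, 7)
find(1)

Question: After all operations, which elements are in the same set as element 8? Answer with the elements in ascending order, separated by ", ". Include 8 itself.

Answer: 0, 1, 2, 3, 4, 5, 6, 7, 8, 9, 11

Derivation:
Step 1: union(2, 6) -> merged; set of 2 now {2, 6}
Step 2: find(9) -> no change; set of 9 is {9}
Step 3: union(6, 8) -> merged; set of 6 now {2, 6, 8}
Step 4: union(9, 5) -> merged; set of 9 now {5, 9}
Step 5: find(6) -> no change; set of 6 is {2, 6, 8}
Step 6: find(10) -> no change; set of 10 is {10}
Step 7: union(0, 9) -> merged; set of 0 now {0, 5, 9}
Step 8: union(6, 5) -> merged; set of 6 now {0, 2, 5, 6, 8, 9}
Step 9: find(10) -> no change; set of 10 is {10}
Step 10: find(10) -> no change; set of 10 is {10}
Step 11: union(9, 5) -> already same set; set of 9 now {0, 2, 5, 6, 8, 9}
Step 12: union(3, 7) -> merged; set of 3 now {3, 7}
Step 13: union(2, 11) -> merged; set of 2 now {0, 2, 5, 6, 8, 9, 11}
Step 14: union(4, 2) -> merged; set of 4 now {0, 2, 4, 5, 6, 8, 9, 11}
Step 15: union(3, 2) -> merged; set of 3 now {0, 2, 3, 4, 5, 6, 7, 8, 9, 11}
Step 16: find(7) -> no change; set of 7 is {0, 2, 3, 4, 5, 6, 7, 8, 9, 11}
Step 17: union(11, 1) -> merged; set of 11 now {0, 1, 2, 3, 4, 5, 6, 7, 8, 9, 11}
Step 18: find(3) -> no change; set of 3 is {0, 1, 2, 3, 4, 5, 6, 7, 8, 9, 11}
Step 19: union(9, 7) -> already same set; set of 9 now {0, 1, 2, 3, 4, 5, 6, 7, 8, 9, 11}
Step 20: find(1) -> no change; set of 1 is {0, 1, 2, 3, 4, 5, 6, 7, 8, 9, 11}
Component of 8: {0, 1, 2, 3, 4, 5, 6, 7, 8, 9, 11}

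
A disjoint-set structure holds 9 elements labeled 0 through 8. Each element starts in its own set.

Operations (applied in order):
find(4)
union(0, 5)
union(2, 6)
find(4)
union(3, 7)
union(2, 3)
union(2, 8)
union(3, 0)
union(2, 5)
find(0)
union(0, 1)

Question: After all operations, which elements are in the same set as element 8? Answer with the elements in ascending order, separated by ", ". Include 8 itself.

Step 1: find(4) -> no change; set of 4 is {4}
Step 2: union(0, 5) -> merged; set of 0 now {0, 5}
Step 3: union(2, 6) -> merged; set of 2 now {2, 6}
Step 4: find(4) -> no change; set of 4 is {4}
Step 5: union(3, 7) -> merged; set of 3 now {3, 7}
Step 6: union(2, 3) -> merged; set of 2 now {2, 3, 6, 7}
Step 7: union(2, 8) -> merged; set of 2 now {2, 3, 6, 7, 8}
Step 8: union(3, 0) -> merged; set of 3 now {0, 2, 3, 5, 6, 7, 8}
Step 9: union(2, 5) -> already same set; set of 2 now {0, 2, 3, 5, 6, 7, 8}
Step 10: find(0) -> no change; set of 0 is {0, 2, 3, 5, 6, 7, 8}
Step 11: union(0, 1) -> merged; set of 0 now {0, 1, 2, 3, 5, 6, 7, 8}
Component of 8: {0, 1, 2, 3, 5, 6, 7, 8}

Answer: 0, 1, 2, 3, 5, 6, 7, 8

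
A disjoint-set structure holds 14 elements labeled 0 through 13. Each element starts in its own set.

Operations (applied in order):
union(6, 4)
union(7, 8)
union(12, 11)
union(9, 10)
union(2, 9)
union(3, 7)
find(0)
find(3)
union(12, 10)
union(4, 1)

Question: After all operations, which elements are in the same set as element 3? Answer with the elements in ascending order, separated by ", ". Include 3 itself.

Answer: 3, 7, 8

Derivation:
Step 1: union(6, 4) -> merged; set of 6 now {4, 6}
Step 2: union(7, 8) -> merged; set of 7 now {7, 8}
Step 3: union(12, 11) -> merged; set of 12 now {11, 12}
Step 4: union(9, 10) -> merged; set of 9 now {9, 10}
Step 5: union(2, 9) -> merged; set of 2 now {2, 9, 10}
Step 6: union(3, 7) -> merged; set of 3 now {3, 7, 8}
Step 7: find(0) -> no change; set of 0 is {0}
Step 8: find(3) -> no change; set of 3 is {3, 7, 8}
Step 9: union(12, 10) -> merged; set of 12 now {2, 9, 10, 11, 12}
Step 10: union(4, 1) -> merged; set of 4 now {1, 4, 6}
Component of 3: {3, 7, 8}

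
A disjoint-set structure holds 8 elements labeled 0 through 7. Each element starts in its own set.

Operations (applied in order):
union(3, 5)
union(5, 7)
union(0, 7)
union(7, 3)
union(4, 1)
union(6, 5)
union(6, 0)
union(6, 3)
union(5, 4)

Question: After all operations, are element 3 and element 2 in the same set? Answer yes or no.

Answer: no

Derivation:
Step 1: union(3, 5) -> merged; set of 3 now {3, 5}
Step 2: union(5, 7) -> merged; set of 5 now {3, 5, 7}
Step 3: union(0, 7) -> merged; set of 0 now {0, 3, 5, 7}
Step 4: union(7, 3) -> already same set; set of 7 now {0, 3, 5, 7}
Step 5: union(4, 1) -> merged; set of 4 now {1, 4}
Step 6: union(6, 5) -> merged; set of 6 now {0, 3, 5, 6, 7}
Step 7: union(6, 0) -> already same set; set of 6 now {0, 3, 5, 6, 7}
Step 8: union(6, 3) -> already same set; set of 6 now {0, 3, 5, 6, 7}
Step 9: union(5, 4) -> merged; set of 5 now {0, 1, 3, 4, 5, 6, 7}
Set of 3: {0, 1, 3, 4, 5, 6, 7}; 2 is not a member.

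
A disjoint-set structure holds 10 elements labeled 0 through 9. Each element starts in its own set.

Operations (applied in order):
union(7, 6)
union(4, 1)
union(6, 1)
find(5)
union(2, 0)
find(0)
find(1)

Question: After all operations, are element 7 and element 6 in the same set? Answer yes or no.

Step 1: union(7, 6) -> merged; set of 7 now {6, 7}
Step 2: union(4, 1) -> merged; set of 4 now {1, 4}
Step 3: union(6, 1) -> merged; set of 6 now {1, 4, 6, 7}
Step 4: find(5) -> no change; set of 5 is {5}
Step 5: union(2, 0) -> merged; set of 2 now {0, 2}
Step 6: find(0) -> no change; set of 0 is {0, 2}
Step 7: find(1) -> no change; set of 1 is {1, 4, 6, 7}
Set of 7: {1, 4, 6, 7}; 6 is a member.

Answer: yes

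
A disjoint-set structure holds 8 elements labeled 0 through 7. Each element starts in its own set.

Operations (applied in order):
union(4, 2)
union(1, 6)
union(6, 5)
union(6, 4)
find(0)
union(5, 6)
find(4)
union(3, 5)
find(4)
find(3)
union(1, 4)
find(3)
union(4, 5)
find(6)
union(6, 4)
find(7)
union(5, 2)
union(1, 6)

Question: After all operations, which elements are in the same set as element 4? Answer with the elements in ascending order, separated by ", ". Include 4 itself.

Answer: 1, 2, 3, 4, 5, 6

Derivation:
Step 1: union(4, 2) -> merged; set of 4 now {2, 4}
Step 2: union(1, 6) -> merged; set of 1 now {1, 6}
Step 3: union(6, 5) -> merged; set of 6 now {1, 5, 6}
Step 4: union(6, 4) -> merged; set of 6 now {1, 2, 4, 5, 6}
Step 5: find(0) -> no change; set of 0 is {0}
Step 6: union(5, 6) -> already same set; set of 5 now {1, 2, 4, 5, 6}
Step 7: find(4) -> no change; set of 4 is {1, 2, 4, 5, 6}
Step 8: union(3, 5) -> merged; set of 3 now {1, 2, 3, 4, 5, 6}
Step 9: find(4) -> no change; set of 4 is {1, 2, 3, 4, 5, 6}
Step 10: find(3) -> no change; set of 3 is {1, 2, 3, 4, 5, 6}
Step 11: union(1, 4) -> already same set; set of 1 now {1, 2, 3, 4, 5, 6}
Step 12: find(3) -> no change; set of 3 is {1, 2, 3, 4, 5, 6}
Step 13: union(4, 5) -> already same set; set of 4 now {1, 2, 3, 4, 5, 6}
Step 14: find(6) -> no change; set of 6 is {1, 2, 3, 4, 5, 6}
Step 15: union(6, 4) -> already same set; set of 6 now {1, 2, 3, 4, 5, 6}
Step 16: find(7) -> no change; set of 7 is {7}
Step 17: union(5, 2) -> already same set; set of 5 now {1, 2, 3, 4, 5, 6}
Step 18: union(1, 6) -> already same set; set of 1 now {1, 2, 3, 4, 5, 6}
Component of 4: {1, 2, 3, 4, 5, 6}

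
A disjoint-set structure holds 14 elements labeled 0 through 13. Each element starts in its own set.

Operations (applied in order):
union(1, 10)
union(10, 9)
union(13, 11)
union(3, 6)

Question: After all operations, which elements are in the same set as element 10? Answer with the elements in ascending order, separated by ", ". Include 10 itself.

Step 1: union(1, 10) -> merged; set of 1 now {1, 10}
Step 2: union(10, 9) -> merged; set of 10 now {1, 9, 10}
Step 3: union(13, 11) -> merged; set of 13 now {11, 13}
Step 4: union(3, 6) -> merged; set of 3 now {3, 6}
Component of 10: {1, 9, 10}

Answer: 1, 9, 10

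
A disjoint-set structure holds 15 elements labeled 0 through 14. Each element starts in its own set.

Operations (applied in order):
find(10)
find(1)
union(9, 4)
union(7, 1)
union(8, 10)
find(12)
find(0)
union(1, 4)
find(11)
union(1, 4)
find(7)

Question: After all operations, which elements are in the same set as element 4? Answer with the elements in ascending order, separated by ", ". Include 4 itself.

Step 1: find(10) -> no change; set of 10 is {10}
Step 2: find(1) -> no change; set of 1 is {1}
Step 3: union(9, 4) -> merged; set of 9 now {4, 9}
Step 4: union(7, 1) -> merged; set of 7 now {1, 7}
Step 5: union(8, 10) -> merged; set of 8 now {8, 10}
Step 6: find(12) -> no change; set of 12 is {12}
Step 7: find(0) -> no change; set of 0 is {0}
Step 8: union(1, 4) -> merged; set of 1 now {1, 4, 7, 9}
Step 9: find(11) -> no change; set of 11 is {11}
Step 10: union(1, 4) -> already same set; set of 1 now {1, 4, 7, 9}
Step 11: find(7) -> no change; set of 7 is {1, 4, 7, 9}
Component of 4: {1, 4, 7, 9}

Answer: 1, 4, 7, 9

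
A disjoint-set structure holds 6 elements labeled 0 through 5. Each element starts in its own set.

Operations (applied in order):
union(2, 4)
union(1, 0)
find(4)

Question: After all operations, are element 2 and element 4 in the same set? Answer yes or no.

Answer: yes

Derivation:
Step 1: union(2, 4) -> merged; set of 2 now {2, 4}
Step 2: union(1, 0) -> merged; set of 1 now {0, 1}
Step 3: find(4) -> no change; set of 4 is {2, 4}
Set of 2: {2, 4}; 4 is a member.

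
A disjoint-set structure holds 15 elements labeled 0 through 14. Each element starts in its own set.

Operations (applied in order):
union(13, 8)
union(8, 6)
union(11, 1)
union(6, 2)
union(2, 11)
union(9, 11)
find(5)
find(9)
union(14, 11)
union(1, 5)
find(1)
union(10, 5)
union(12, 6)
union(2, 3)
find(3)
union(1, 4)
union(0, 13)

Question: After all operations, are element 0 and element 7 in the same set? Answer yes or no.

Step 1: union(13, 8) -> merged; set of 13 now {8, 13}
Step 2: union(8, 6) -> merged; set of 8 now {6, 8, 13}
Step 3: union(11, 1) -> merged; set of 11 now {1, 11}
Step 4: union(6, 2) -> merged; set of 6 now {2, 6, 8, 13}
Step 5: union(2, 11) -> merged; set of 2 now {1, 2, 6, 8, 11, 13}
Step 6: union(9, 11) -> merged; set of 9 now {1, 2, 6, 8, 9, 11, 13}
Step 7: find(5) -> no change; set of 5 is {5}
Step 8: find(9) -> no change; set of 9 is {1, 2, 6, 8, 9, 11, 13}
Step 9: union(14, 11) -> merged; set of 14 now {1, 2, 6, 8, 9, 11, 13, 14}
Step 10: union(1, 5) -> merged; set of 1 now {1, 2, 5, 6, 8, 9, 11, 13, 14}
Step 11: find(1) -> no change; set of 1 is {1, 2, 5, 6, 8, 9, 11, 13, 14}
Step 12: union(10, 5) -> merged; set of 10 now {1, 2, 5, 6, 8, 9, 10, 11, 13, 14}
Step 13: union(12, 6) -> merged; set of 12 now {1, 2, 5, 6, 8, 9, 10, 11, 12, 13, 14}
Step 14: union(2, 3) -> merged; set of 2 now {1, 2, 3, 5, 6, 8, 9, 10, 11, 12, 13, 14}
Step 15: find(3) -> no change; set of 3 is {1, 2, 3, 5, 6, 8, 9, 10, 11, 12, 13, 14}
Step 16: union(1, 4) -> merged; set of 1 now {1, 2, 3, 4, 5, 6, 8, 9, 10, 11, 12, 13, 14}
Step 17: union(0, 13) -> merged; set of 0 now {0, 1, 2, 3, 4, 5, 6, 8, 9, 10, 11, 12, 13, 14}
Set of 0: {0, 1, 2, 3, 4, 5, 6, 8, 9, 10, 11, 12, 13, 14}; 7 is not a member.

Answer: no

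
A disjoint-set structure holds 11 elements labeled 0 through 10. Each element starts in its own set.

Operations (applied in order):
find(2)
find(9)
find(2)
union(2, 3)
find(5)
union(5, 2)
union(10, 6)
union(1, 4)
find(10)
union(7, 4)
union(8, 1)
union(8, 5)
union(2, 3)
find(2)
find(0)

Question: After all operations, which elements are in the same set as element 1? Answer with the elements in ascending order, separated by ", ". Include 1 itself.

Step 1: find(2) -> no change; set of 2 is {2}
Step 2: find(9) -> no change; set of 9 is {9}
Step 3: find(2) -> no change; set of 2 is {2}
Step 4: union(2, 3) -> merged; set of 2 now {2, 3}
Step 5: find(5) -> no change; set of 5 is {5}
Step 6: union(5, 2) -> merged; set of 5 now {2, 3, 5}
Step 7: union(10, 6) -> merged; set of 10 now {6, 10}
Step 8: union(1, 4) -> merged; set of 1 now {1, 4}
Step 9: find(10) -> no change; set of 10 is {6, 10}
Step 10: union(7, 4) -> merged; set of 7 now {1, 4, 7}
Step 11: union(8, 1) -> merged; set of 8 now {1, 4, 7, 8}
Step 12: union(8, 5) -> merged; set of 8 now {1, 2, 3, 4, 5, 7, 8}
Step 13: union(2, 3) -> already same set; set of 2 now {1, 2, 3, 4, 5, 7, 8}
Step 14: find(2) -> no change; set of 2 is {1, 2, 3, 4, 5, 7, 8}
Step 15: find(0) -> no change; set of 0 is {0}
Component of 1: {1, 2, 3, 4, 5, 7, 8}

Answer: 1, 2, 3, 4, 5, 7, 8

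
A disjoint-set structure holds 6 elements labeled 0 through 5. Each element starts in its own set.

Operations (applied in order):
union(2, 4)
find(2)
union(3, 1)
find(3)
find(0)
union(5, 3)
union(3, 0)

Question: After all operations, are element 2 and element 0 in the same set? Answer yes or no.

Step 1: union(2, 4) -> merged; set of 2 now {2, 4}
Step 2: find(2) -> no change; set of 2 is {2, 4}
Step 3: union(3, 1) -> merged; set of 3 now {1, 3}
Step 4: find(3) -> no change; set of 3 is {1, 3}
Step 5: find(0) -> no change; set of 0 is {0}
Step 6: union(5, 3) -> merged; set of 5 now {1, 3, 5}
Step 7: union(3, 0) -> merged; set of 3 now {0, 1, 3, 5}
Set of 2: {2, 4}; 0 is not a member.

Answer: no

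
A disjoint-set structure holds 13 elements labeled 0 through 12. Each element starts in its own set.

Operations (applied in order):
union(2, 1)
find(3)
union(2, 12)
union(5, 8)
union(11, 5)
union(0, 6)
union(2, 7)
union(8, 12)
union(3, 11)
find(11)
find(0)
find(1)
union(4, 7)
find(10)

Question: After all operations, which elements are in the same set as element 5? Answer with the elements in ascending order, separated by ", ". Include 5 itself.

Step 1: union(2, 1) -> merged; set of 2 now {1, 2}
Step 2: find(3) -> no change; set of 3 is {3}
Step 3: union(2, 12) -> merged; set of 2 now {1, 2, 12}
Step 4: union(5, 8) -> merged; set of 5 now {5, 8}
Step 5: union(11, 5) -> merged; set of 11 now {5, 8, 11}
Step 6: union(0, 6) -> merged; set of 0 now {0, 6}
Step 7: union(2, 7) -> merged; set of 2 now {1, 2, 7, 12}
Step 8: union(8, 12) -> merged; set of 8 now {1, 2, 5, 7, 8, 11, 12}
Step 9: union(3, 11) -> merged; set of 3 now {1, 2, 3, 5, 7, 8, 11, 12}
Step 10: find(11) -> no change; set of 11 is {1, 2, 3, 5, 7, 8, 11, 12}
Step 11: find(0) -> no change; set of 0 is {0, 6}
Step 12: find(1) -> no change; set of 1 is {1, 2, 3, 5, 7, 8, 11, 12}
Step 13: union(4, 7) -> merged; set of 4 now {1, 2, 3, 4, 5, 7, 8, 11, 12}
Step 14: find(10) -> no change; set of 10 is {10}
Component of 5: {1, 2, 3, 4, 5, 7, 8, 11, 12}

Answer: 1, 2, 3, 4, 5, 7, 8, 11, 12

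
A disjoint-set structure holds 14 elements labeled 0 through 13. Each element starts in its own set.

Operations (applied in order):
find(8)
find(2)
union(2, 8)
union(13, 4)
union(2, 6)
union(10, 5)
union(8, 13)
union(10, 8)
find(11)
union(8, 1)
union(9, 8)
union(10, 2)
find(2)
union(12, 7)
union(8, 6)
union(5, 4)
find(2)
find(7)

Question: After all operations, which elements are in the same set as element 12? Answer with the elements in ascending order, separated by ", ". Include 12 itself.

Step 1: find(8) -> no change; set of 8 is {8}
Step 2: find(2) -> no change; set of 2 is {2}
Step 3: union(2, 8) -> merged; set of 2 now {2, 8}
Step 4: union(13, 4) -> merged; set of 13 now {4, 13}
Step 5: union(2, 6) -> merged; set of 2 now {2, 6, 8}
Step 6: union(10, 5) -> merged; set of 10 now {5, 10}
Step 7: union(8, 13) -> merged; set of 8 now {2, 4, 6, 8, 13}
Step 8: union(10, 8) -> merged; set of 10 now {2, 4, 5, 6, 8, 10, 13}
Step 9: find(11) -> no change; set of 11 is {11}
Step 10: union(8, 1) -> merged; set of 8 now {1, 2, 4, 5, 6, 8, 10, 13}
Step 11: union(9, 8) -> merged; set of 9 now {1, 2, 4, 5, 6, 8, 9, 10, 13}
Step 12: union(10, 2) -> already same set; set of 10 now {1, 2, 4, 5, 6, 8, 9, 10, 13}
Step 13: find(2) -> no change; set of 2 is {1, 2, 4, 5, 6, 8, 9, 10, 13}
Step 14: union(12, 7) -> merged; set of 12 now {7, 12}
Step 15: union(8, 6) -> already same set; set of 8 now {1, 2, 4, 5, 6, 8, 9, 10, 13}
Step 16: union(5, 4) -> already same set; set of 5 now {1, 2, 4, 5, 6, 8, 9, 10, 13}
Step 17: find(2) -> no change; set of 2 is {1, 2, 4, 5, 6, 8, 9, 10, 13}
Step 18: find(7) -> no change; set of 7 is {7, 12}
Component of 12: {7, 12}

Answer: 7, 12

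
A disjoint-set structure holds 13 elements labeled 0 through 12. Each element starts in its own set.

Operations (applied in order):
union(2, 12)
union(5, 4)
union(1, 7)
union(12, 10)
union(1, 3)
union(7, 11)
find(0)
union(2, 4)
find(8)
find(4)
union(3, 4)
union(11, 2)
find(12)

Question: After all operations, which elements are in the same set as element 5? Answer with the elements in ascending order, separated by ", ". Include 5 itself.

Answer: 1, 2, 3, 4, 5, 7, 10, 11, 12

Derivation:
Step 1: union(2, 12) -> merged; set of 2 now {2, 12}
Step 2: union(5, 4) -> merged; set of 5 now {4, 5}
Step 3: union(1, 7) -> merged; set of 1 now {1, 7}
Step 4: union(12, 10) -> merged; set of 12 now {2, 10, 12}
Step 5: union(1, 3) -> merged; set of 1 now {1, 3, 7}
Step 6: union(7, 11) -> merged; set of 7 now {1, 3, 7, 11}
Step 7: find(0) -> no change; set of 0 is {0}
Step 8: union(2, 4) -> merged; set of 2 now {2, 4, 5, 10, 12}
Step 9: find(8) -> no change; set of 8 is {8}
Step 10: find(4) -> no change; set of 4 is {2, 4, 5, 10, 12}
Step 11: union(3, 4) -> merged; set of 3 now {1, 2, 3, 4, 5, 7, 10, 11, 12}
Step 12: union(11, 2) -> already same set; set of 11 now {1, 2, 3, 4, 5, 7, 10, 11, 12}
Step 13: find(12) -> no change; set of 12 is {1, 2, 3, 4, 5, 7, 10, 11, 12}
Component of 5: {1, 2, 3, 4, 5, 7, 10, 11, 12}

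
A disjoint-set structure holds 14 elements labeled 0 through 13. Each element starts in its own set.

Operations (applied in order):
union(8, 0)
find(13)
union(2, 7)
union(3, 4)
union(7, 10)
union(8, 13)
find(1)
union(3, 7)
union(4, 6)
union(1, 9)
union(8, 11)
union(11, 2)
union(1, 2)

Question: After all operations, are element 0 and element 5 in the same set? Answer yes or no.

Answer: no

Derivation:
Step 1: union(8, 0) -> merged; set of 8 now {0, 8}
Step 2: find(13) -> no change; set of 13 is {13}
Step 3: union(2, 7) -> merged; set of 2 now {2, 7}
Step 4: union(3, 4) -> merged; set of 3 now {3, 4}
Step 5: union(7, 10) -> merged; set of 7 now {2, 7, 10}
Step 6: union(8, 13) -> merged; set of 8 now {0, 8, 13}
Step 7: find(1) -> no change; set of 1 is {1}
Step 8: union(3, 7) -> merged; set of 3 now {2, 3, 4, 7, 10}
Step 9: union(4, 6) -> merged; set of 4 now {2, 3, 4, 6, 7, 10}
Step 10: union(1, 9) -> merged; set of 1 now {1, 9}
Step 11: union(8, 11) -> merged; set of 8 now {0, 8, 11, 13}
Step 12: union(11, 2) -> merged; set of 11 now {0, 2, 3, 4, 6, 7, 8, 10, 11, 13}
Step 13: union(1, 2) -> merged; set of 1 now {0, 1, 2, 3, 4, 6, 7, 8, 9, 10, 11, 13}
Set of 0: {0, 1, 2, 3, 4, 6, 7, 8, 9, 10, 11, 13}; 5 is not a member.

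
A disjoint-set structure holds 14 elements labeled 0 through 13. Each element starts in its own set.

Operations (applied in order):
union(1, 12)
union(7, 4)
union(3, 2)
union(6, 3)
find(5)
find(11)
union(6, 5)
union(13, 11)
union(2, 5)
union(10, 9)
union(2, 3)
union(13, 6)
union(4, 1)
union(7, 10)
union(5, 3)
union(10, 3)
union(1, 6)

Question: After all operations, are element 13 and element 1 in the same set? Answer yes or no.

Step 1: union(1, 12) -> merged; set of 1 now {1, 12}
Step 2: union(7, 4) -> merged; set of 7 now {4, 7}
Step 3: union(3, 2) -> merged; set of 3 now {2, 3}
Step 4: union(6, 3) -> merged; set of 6 now {2, 3, 6}
Step 5: find(5) -> no change; set of 5 is {5}
Step 6: find(11) -> no change; set of 11 is {11}
Step 7: union(6, 5) -> merged; set of 6 now {2, 3, 5, 6}
Step 8: union(13, 11) -> merged; set of 13 now {11, 13}
Step 9: union(2, 5) -> already same set; set of 2 now {2, 3, 5, 6}
Step 10: union(10, 9) -> merged; set of 10 now {9, 10}
Step 11: union(2, 3) -> already same set; set of 2 now {2, 3, 5, 6}
Step 12: union(13, 6) -> merged; set of 13 now {2, 3, 5, 6, 11, 13}
Step 13: union(4, 1) -> merged; set of 4 now {1, 4, 7, 12}
Step 14: union(7, 10) -> merged; set of 7 now {1, 4, 7, 9, 10, 12}
Step 15: union(5, 3) -> already same set; set of 5 now {2, 3, 5, 6, 11, 13}
Step 16: union(10, 3) -> merged; set of 10 now {1, 2, 3, 4, 5, 6, 7, 9, 10, 11, 12, 13}
Step 17: union(1, 6) -> already same set; set of 1 now {1, 2, 3, 4, 5, 6, 7, 9, 10, 11, 12, 13}
Set of 13: {1, 2, 3, 4, 5, 6, 7, 9, 10, 11, 12, 13}; 1 is a member.

Answer: yes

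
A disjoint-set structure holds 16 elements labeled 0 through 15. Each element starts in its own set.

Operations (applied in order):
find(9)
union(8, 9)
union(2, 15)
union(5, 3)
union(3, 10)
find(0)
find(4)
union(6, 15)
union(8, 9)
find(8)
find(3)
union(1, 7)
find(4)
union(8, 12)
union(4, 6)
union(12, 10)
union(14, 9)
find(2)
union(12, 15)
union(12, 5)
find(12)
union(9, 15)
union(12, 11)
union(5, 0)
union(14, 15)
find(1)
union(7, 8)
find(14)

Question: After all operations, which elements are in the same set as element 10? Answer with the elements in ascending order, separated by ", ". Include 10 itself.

Answer: 0, 1, 2, 3, 4, 5, 6, 7, 8, 9, 10, 11, 12, 14, 15

Derivation:
Step 1: find(9) -> no change; set of 9 is {9}
Step 2: union(8, 9) -> merged; set of 8 now {8, 9}
Step 3: union(2, 15) -> merged; set of 2 now {2, 15}
Step 4: union(5, 3) -> merged; set of 5 now {3, 5}
Step 5: union(3, 10) -> merged; set of 3 now {3, 5, 10}
Step 6: find(0) -> no change; set of 0 is {0}
Step 7: find(4) -> no change; set of 4 is {4}
Step 8: union(6, 15) -> merged; set of 6 now {2, 6, 15}
Step 9: union(8, 9) -> already same set; set of 8 now {8, 9}
Step 10: find(8) -> no change; set of 8 is {8, 9}
Step 11: find(3) -> no change; set of 3 is {3, 5, 10}
Step 12: union(1, 7) -> merged; set of 1 now {1, 7}
Step 13: find(4) -> no change; set of 4 is {4}
Step 14: union(8, 12) -> merged; set of 8 now {8, 9, 12}
Step 15: union(4, 6) -> merged; set of 4 now {2, 4, 6, 15}
Step 16: union(12, 10) -> merged; set of 12 now {3, 5, 8, 9, 10, 12}
Step 17: union(14, 9) -> merged; set of 14 now {3, 5, 8, 9, 10, 12, 14}
Step 18: find(2) -> no change; set of 2 is {2, 4, 6, 15}
Step 19: union(12, 15) -> merged; set of 12 now {2, 3, 4, 5, 6, 8, 9, 10, 12, 14, 15}
Step 20: union(12, 5) -> already same set; set of 12 now {2, 3, 4, 5, 6, 8, 9, 10, 12, 14, 15}
Step 21: find(12) -> no change; set of 12 is {2, 3, 4, 5, 6, 8, 9, 10, 12, 14, 15}
Step 22: union(9, 15) -> already same set; set of 9 now {2, 3, 4, 5, 6, 8, 9, 10, 12, 14, 15}
Step 23: union(12, 11) -> merged; set of 12 now {2, 3, 4, 5, 6, 8, 9, 10, 11, 12, 14, 15}
Step 24: union(5, 0) -> merged; set of 5 now {0, 2, 3, 4, 5, 6, 8, 9, 10, 11, 12, 14, 15}
Step 25: union(14, 15) -> already same set; set of 14 now {0, 2, 3, 4, 5, 6, 8, 9, 10, 11, 12, 14, 15}
Step 26: find(1) -> no change; set of 1 is {1, 7}
Step 27: union(7, 8) -> merged; set of 7 now {0, 1, 2, 3, 4, 5, 6, 7, 8, 9, 10, 11, 12, 14, 15}
Step 28: find(14) -> no change; set of 14 is {0, 1, 2, 3, 4, 5, 6, 7, 8, 9, 10, 11, 12, 14, 15}
Component of 10: {0, 1, 2, 3, 4, 5, 6, 7, 8, 9, 10, 11, 12, 14, 15}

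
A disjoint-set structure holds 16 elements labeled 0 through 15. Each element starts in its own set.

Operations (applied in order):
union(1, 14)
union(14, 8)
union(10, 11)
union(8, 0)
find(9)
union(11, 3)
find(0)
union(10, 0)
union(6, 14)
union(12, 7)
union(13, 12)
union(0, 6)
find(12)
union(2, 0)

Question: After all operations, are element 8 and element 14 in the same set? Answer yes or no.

Step 1: union(1, 14) -> merged; set of 1 now {1, 14}
Step 2: union(14, 8) -> merged; set of 14 now {1, 8, 14}
Step 3: union(10, 11) -> merged; set of 10 now {10, 11}
Step 4: union(8, 0) -> merged; set of 8 now {0, 1, 8, 14}
Step 5: find(9) -> no change; set of 9 is {9}
Step 6: union(11, 3) -> merged; set of 11 now {3, 10, 11}
Step 7: find(0) -> no change; set of 0 is {0, 1, 8, 14}
Step 8: union(10, 0) -> merged; set of 10 now {0, 1, 3, 8, 10, 11, 14}
Step 9: union(6, 14) -> merged; set of 6 now {0, 1, 3, 6, 8, 10, 11, 14}
Step 10: union(12, 7) -> merged; set of 12 now {7, 12}
Step 11: union(13, 12) -> merged; set of 13 now {7, 12, 13}
Step 12: union(0, 6) -> already same set; set of 0 now {0, 1, 3, 6, 8, 10, 11, 14}
Step 13: find(12) -> no change; set of 12 is {7, 12, 13}
Step 14: union(2, 0) -> merged; set of 2 now {0, 1, 2, 3, 6, 8, 10, 11, 14}
Set of 8: {0, 1, 2, 3, 6, 8, 10, 11, 14}; 14 is a member.

Answer: yes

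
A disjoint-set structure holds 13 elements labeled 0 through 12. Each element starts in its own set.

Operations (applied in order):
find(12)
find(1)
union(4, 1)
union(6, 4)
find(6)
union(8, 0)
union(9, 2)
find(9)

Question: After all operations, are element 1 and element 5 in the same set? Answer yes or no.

Answer: no

Derivation:
Step 1: find(12) -> no change; set of 12 is {12}
Step 2: find(1) -> no change; set of 1 is {1}
Step 3: union(4, 1) -> merged; set of 4 now {1, 4}
Step 4: union(6, 4) -> merged; set of 6 now {1, 4, 6}
Step 5: find(6) -> no change; set of 6 is {1, 4, 6}
Step 6: union(8, 0) -> merged; set of 8 now {0, 8}
Step 7: union(9, 2) -> merged; set of 9 now {2, 9}
Step 8: find(9) -> no change; set of 9 is {2, 9}
Set of 1: {1, 4, 6}; 5 is not a member.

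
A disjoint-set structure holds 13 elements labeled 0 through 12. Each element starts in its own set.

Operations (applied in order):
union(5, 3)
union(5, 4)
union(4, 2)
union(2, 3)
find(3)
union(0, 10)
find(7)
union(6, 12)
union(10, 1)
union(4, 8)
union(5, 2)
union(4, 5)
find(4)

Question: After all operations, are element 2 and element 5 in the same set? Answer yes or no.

Step 1: union(5, 3) -> merged; set of 5 now {3, 5}
Step 2: union(5, 4) -> merged; set of 5 now {3, 4, 5}
Step 3: union(4, 2) -> merged; set of 4 now {2, 3, 4, 5}
Step 4: union(2, 3) -> already same set; set of 2 now {2, 3, 4, 5}
Step 5: find(3) -> no change; set of 3 is {2, 3, 4, 5}
Step 6: union(0, 10) -> merged; set of 0 now {0, 10}
Step 7: find(7) -> no change; set of 7 is {7}
Step 8: union(6, 12) -> merged; set of 6 now {6, 12}
Step 9: union(10, 1) -> merged; set of 10 now {0, 1, 10}
Step 10: union(4, 8) -> merged; set of 4 now {2, 3, 4, 5, 8}
Step 11: union(5, 2) -> already same set; set of 5 now {2, 3, 4, 5, 8}
Step 12: union(4, 5) -> already same set; set of 4 now {2, 3, 4, 5, 8}
Step 13: find(4) -> no change; set of 4 is {2, 3, 4, 5, 8}
Set of 2: {2, 3, 4, 5, 8}; 5 is a member.

Answer: yes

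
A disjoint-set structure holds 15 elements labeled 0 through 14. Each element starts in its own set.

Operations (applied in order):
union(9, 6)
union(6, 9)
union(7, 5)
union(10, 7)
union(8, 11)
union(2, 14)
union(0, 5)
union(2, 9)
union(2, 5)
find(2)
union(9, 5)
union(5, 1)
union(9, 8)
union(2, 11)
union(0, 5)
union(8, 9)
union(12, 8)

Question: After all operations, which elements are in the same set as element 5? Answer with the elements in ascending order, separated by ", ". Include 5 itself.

Answer: 0, 1, 2, 5, 6, 7, 8, 9, 10, 11, 12, 14

Derivation:
Step 1: union(9, 6) -> merged; set of 9 now {6, 9}
Step 2: union(6, 9) -> already same set; set of 6 now {6, 9}
Step 3: union(7, 5) -> merged; set of 7 now {5, 7}
Step 4: union(10, 7) -> merged; set of 10 now {5, 7, 10}
Step 5: union(8, 11) -> merged; set of 8 now {8, 11}
Step 6: union(2, 14) -> merged; set of 2 now {2, 14}
Step 7: union(0, 5) -> merged; set of 0 now {0, 5, 7, 10}
Step 8: union(2, 9) -> merged; set of 2 now {2, 6, 9, 14}
Step 9: union(2, 5) -> merged; set of 2 now {0, 2, 5, 6, 7, 9, 10, 14}
Step 10: find(2) -> no change; set of 2 is {0, 2, 5, 6, 7, 9, 10, 14}
Step 11: union(9, 5) -> already same set; set of 9 now {0, 2, 5, 6, 7, 9, 10, 14}
Step 12: union(5, 1) -> merged; set of 5 now {0, 1, 2, 5, 6, 7, 9, 10, 14}
Step 13: union(9, 8) -> merged; set of 9 now {0, 1, 2, 5, 6, 7, 8, 9, 10, 11, 14}
Step 14: union(2, 11) -> already same set; set of 2 now {0, 1, 2, 5, 6, 7, 8, 9, 10, 11, 14}
Step 15: union(0, 5) -> already same set; set of 0 now {0, 1, 2, 5, 6, 7, 8, 9, 10, 11, 14}
Step 16: union(8, 9) -> already same set; set of 8 now {0, 1, 2, 5, 6, 7, 8, 9, 10, 11, 14}
Step 17: union(12, 8) -> merged; set of 12 now {0, 1, 2, 5, 6, 7, 8, 9, 10, 11, 12, 14}
Component of 5: {0, 1, 2, 5, 6, 7, 8, 9, 10, 11, 12, 14}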